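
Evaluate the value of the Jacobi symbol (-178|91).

(-178|91)
  = (4|91)    [-178 ≡ 4 mod 91]
  = (1|91)    [91 ≡ 3 mod 8 ⇒ (2|91)^2 = +1]
  = 1    [(1|91) = 1]

1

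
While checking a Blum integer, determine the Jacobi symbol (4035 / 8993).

8993 ≡ 1 (mod 4), so quadratic reciprocity gives (4035 / 8993) = (8993 / 4035). Reduce: 8993 ≡ 923 (mod 4035). Now have (923 / 4035).
Both 923 ≡ 3 and 4035 ≡ 3 (mod 4), so reciprocity gives (923 / 4035) = -(4035 / 923). Reduce: 4035 ≡ 343 (mod 923). Now have -(343 / 923).
Both 343 ≡ 3 and 923 ≡ 3 (mod 4), so reciprocity gives (343 / 923) = -(923 / 343). Reduce: 923 ≡ 237 (mod 343). Now have (237 / 343).
237 ≡ 1 (mod 4), so quadratic reciprocity gives (237 / 343) = (343 / 237). Reduce: 343 ≡ 106 (mod 237). Now have (106 / 237).
Factor out 2: 106 = 2·53. Since 237 ≡ 5 (mod 8), (2 / 237) = -1. Now have -(53 / 237).
53 ≡ 1 (mod 4), so quadratic reciprocity gives (53 / 237) = (237 / 53). Reduce: 237 ≡ 25 (mod 53). Now have -(25 / 53).
25 ≡ 1 (mod 4), so quadratic reciprocity gives (25 / 53) = (53 / 25). Reduce: 53 ≡ 3 (mod 25). Now have -(3 / 25).
25 ≡ 1 (mod 4), so quadratic reciprocity gives (3 / 25) = (25 / 3). Reduce: 25 ≡ 1 (mod 3). Now have -(1 / 3).
(1 / 3) = 1. Collecting the sign factors: -1.

-1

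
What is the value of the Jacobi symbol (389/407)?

(389/407)
  = (407/389)    [QR: 389 ≡ 1 mod 4, sign kept]
  = (18/389)    [407 ≡ 18 mod 389]
  = -(9/389)    [389 ≡ 5 mod 8 ⇒ (2/389) = -1]
  = -(389/9)    [QR: 9 ≡ 1 mod 4, sign kept]
  = -(2/9)    [389 ≡ 2 mod 9]
  = -(1/9)    [9 ≡ 1 mod 8 ⇒ (2/9) = +1]
  = -1    [(1/9) = 1]

-1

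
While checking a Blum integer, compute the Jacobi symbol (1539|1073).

(1539|1073)
  = (466|1073)    [1539 ≡ 466 mod 1073]
  = (233|1073)    [1073 ≡ 1 mod 8 ⇒ (2|1073) = +1]
  = (1073|233)    [QR: 233 ≡ 1 mod 4, sign kept]
  = (141|233)    [1073 ≡ 141 mod 233]
  = (233|141)    [QR: 141 ≡ 1 mod 4, sign kept]
  = (92|141)    [233 ≡ 92 mod 141]
  = (23|141)    [141 ≡ 5 mod 8 ⇒ (2|141)^2 = +1]
  = (141|23)    [QR: 141 ≡ 1 mod 4, sign kept]
  = (3|23)    [141 ≡ 3 mod 23]
  = -(23|3)    [QR: both ≡ 3 mod 4, sign flips]
  = -(2|3)    [23 ≡ 2 mod 3]
  = (1|3)    [3 ≡ 3 mod 8 ⇒ (2|3) = -1]
  = 1    [(1|3) = 1]

1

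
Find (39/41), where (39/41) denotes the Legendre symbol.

1

41 ≡ 1 (mod 4), so quadratic reciprocity gives (39/41) = (41/39). Reduce: 41 ≡ 2 (mod 39). Now have (2/39).
Factor out 2: 2 = 2. Since 39 ≡ 7 (mod 8), (2/39) = +1. Now have (1/39).
(1/39) = 1. Collecting the sign factors: 1.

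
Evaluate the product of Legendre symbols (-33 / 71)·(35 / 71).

-1

By multiplicativity, (-33·35 / 71) = (-33 / 71)·(35 / 71).
First factor (-33 / 71):
(-33 / 71)
  = (38 / 71)    [-33 ≡ 38 mod 71]
  = (19 / 71)    [71 ≡ 7 mod 8 ⇒ (2 / 71) = +1]
  = -(71 / 19)    [QR: both ≡ 3 mod 4, sign flips]
  = -(14 / 19)    [71 ≡ 14 mod 19]
  = (7 / 19)    [19 ≡ 3 mod 8 ⇒ (2 / 19) = -1]
  = -(19 / 7)    [QR: both ≡ 3 mod 4, sign flips]
  = -(5 / 7)    [19 ≡ 5 mod 7]
  = -(7 / 5)    [QR: 5 ≡ 1 mod 4, sign kept]
  = -(2 / 5)    [7 ≡ 2 mod 5]
  = (1 / 5)    [5 ≡ 5 mod 8 ⇒ (2 / 5) = -1]
  = 1    [(1 / 5) = 1]
Second factor (35 / 71):
(35 / 71)
  = -(71 / 35)    [QR: both ≡ 3 mod 4, sign flips]
  = -(1 / 35)    [71 ≡ 1 mod 35]
  = -1    [(1 / 35) = 1]
Product: (1)·(-1) = -1.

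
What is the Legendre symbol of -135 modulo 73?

-1

(-135 / 73)
  = (11 / 73)    [-135 ≡ 11 mod 73]
  = (73 / 11)    [QR: 73 ≡ 1 mod 4, sign kept]
  = (7 / 11)    [73 ≡ 7 mod 11]
  = -(11 / 7)    [QR: both ≡ 3 mod 4, sign flips]
  = -(4 / 7)    [11 ≡ 4 mod 7]
  = -(1 / 7)    [7 ≡ 7 mod 8 ⇒ (2 / 7)^2 = +1]
  = -1    [(1 / 7) = 1]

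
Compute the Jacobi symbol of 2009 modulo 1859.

-1

Reduce the numerator: 2009 ≡ 150 (mod 1859), so (2009|1859) = (150|1859).
Factor out 2: 150 = 2·75. Since 1859 ≡ 3 (mod 8), (2|1859) = -1. Now have -(75|1859).
Both 75 ≡ 3 and 1859 ≡ 3 (mod 4), so reciprocity gives (75|1859) = -(1859|75). Reduce: 1859 ≡ 59 (mod 75). Now have (59|75).
Both 59 ≡ 3 and 75 ≡ 3 (mod 4), so reciprocity gives (59|75) = -(75|59). Reduce: 75 ≡ 16 (mod 59). Now have -(16|59).
Factor out 2: 16 = 2^4. Since 59 ≡ 3 (mod 8), (2|59) = -1, and (2|59)^4 = +1. Now have -(1|59).
(1|59) = 1. Collecting the sign factors: -1.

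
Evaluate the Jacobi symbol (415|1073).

-1

(415|1073)
  = (1073|415)    [QR: 1073 ≡ 1 mod 4, sign kept]
  = (243|415)    [1073 ≡ 243 mod 415]
  = -(415|243)    [QR: both ≡ 3 mod 4, sign flips]
  = -(172|243)    [415 ≡ 172 mod 243]
  = -(43|243)    [243 ≡ 3 mod 8 ⇒ (2|243)^2 = +1]
  = (243|43)    [QR: both ≡ 3 mod 4, sign flips]
  = (28|43)    [243 ≡ 28 mod 43]
  = (7|43)    [43 ≡ 3 mod 8 ⇒ (2|43)^2 = +1]
  = -(43|7)    [QR: both ≡ 3 mod 4, sign flips]
  = -(1|7)    [43 ≡ 1 mod 7]
  = -1    [(1|7) = 1]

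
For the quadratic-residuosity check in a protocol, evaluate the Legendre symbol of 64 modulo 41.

(64/41)
  = (23/41)    [64 ≡ 23 mod 41]
  = (41/23)    [QR: 41 ≡ 1 mod 4, sign kept]
  = (18/23)    [41 ≡ 18 mod 23]
  = (9/23)    [23 ≡ 7 mod 8 ⇒ (2/23) = +1]
  = (23/9)    [QR: 9 ≡ 1 mod 4, sign kept]
  = (5/9)    [23 ≡ 5 mod 9]
  = (9/5)    [QR: 5 ≡ 1 mod 4, sign kept]
  = (4/5)    [9 ≡ 4 mod 5]
  = (1/5)    [5 ≡ 5 mod 8 ⇒ (2/5)^2 = +1]
  = 1    [(1/5) = 1]

1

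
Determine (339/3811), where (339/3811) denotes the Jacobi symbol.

-1

(339/3811)
  = -(3811/339)    [QR: both ≡ 3 mod 4, sign flips]
  = -(82/339)    [3811 ≡ 82 mod 339]
  = (41/339)    [339 ≡ 3 mod 8 ⇒ (2/339) = -1]
  = (339/41)    [QR: 41 ≡ 1 mod 4, sign kept]
  = (11/41)    [339 ≡ 11 mod 41]
  = (41/11)    [QR: 41 ≡ 1 mod 4, sign kept]
  = (8/11)    [41 ≡ 8 mod 11]
  = -(1/11)    [11 ≡ 3 mod 8 ⇒ (2/11)^3 = -1]
  = -1    [(1/11) = 1]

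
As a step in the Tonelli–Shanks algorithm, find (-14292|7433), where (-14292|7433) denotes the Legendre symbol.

1

(-14292|7433)
  = (14292|7433)    [7433 ≡ 1 mod 4 ⇒ (-1|7433) = +1]
  = (6859|7433)    [14292 ≡ 6859 mod 7433]
  = (7433|6859)    [QR: 7433 ≡ 1 mod 4, sign kept]
  = (574|6859)    [7433 ≡ 574 mod 6859]
  = -(287|6859)    [6859 ≡ 3 mod 8 ⇒ (2|6859) = -1]
  = (6859|287)    [QR: both ≡ 3 mod 4, sign flips]
  = (258|287)    [6859 ≡ 258 mod 287]
  = (129|287)    [287 ≡ 7 mod 8 ⇒ (2|287) = +1]
  = (287|129)    [QR: 129 ≡ 1 mod 4, sign kept]
  = (29|129)    [287 ≡ 29 mod 129]
  = (129|29)    [QR: 29 ≡ 1 mod 4, sign kept]
  = (13|29)    [129 ≡ 13 mod 29]
  = (29|13)    [QR: 13 ≡ 1 mod 4, sign kept]
  = (3|13)    [29 ≡ 3 mod 13]
  = (13|3)    [QR: 13 ≡ 1 mod 4, sign kept]
  = (1|3)    [13 ≡ 1 mod 3]
  = 1    [(1|3) = 1]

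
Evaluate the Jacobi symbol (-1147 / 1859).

-1

(-1147 / 1859)
  = (712 / 1859)    [-1147 ≡ 712 mod 1859]
  = -(89 / 1859)    [1859 ≡ 3 mod 8 ⇒ (2 / 1859)^3 = -1]
  = -(1859 / 89)    [QR: 89 ≡ 1 mod 4, sign kept]
  = -(79 / 89)    [1859 ≡ 79 mod 89]
  = -(89 / 79)    [QR: 89 ≡ 1 mod 4, sign kept]
  = -(10 / 79)    [89 ≡ 10 mod 79]
  = -(5 / 79)    [79 ≡ 7 mod 8 ⇒ (2 / 79) = +1]
  = -(79 / 5)    [QR: 5 ≡ 1 mod 4, sign kept]
  = -(4 / 5)    [79 ≡ 4 mod 5]
  = -(1 / 5)    [5 ≡ 5 mod 8 ⇒ (2 / 5)^2 = +1]
  = -1    [(1 / 5) = 1]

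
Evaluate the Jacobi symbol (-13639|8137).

Pull out -1: (-13639|8137) = (-1|8137)·(13639|8137). Since 8137 ≡ 1 (mod 4), (-1|8137) = +1. Now have (13639|8137).
Reduce the numerator: 13639 ≡ 5502 (mod 8137), so (13639|8137) = (5502|8137).
Factor out 2: 5502 = 2·2751. Since 8137 ≡ 1 (mod 8), (2|8137) = +1. Now have (2751|8137).
8137 ≡ 1 (mod 4), so quadratic reciprocity gives (2751|8137) = (8137|2751). Reduce: 8137 ≡ 2635 (mod 2751). Now have (2635|2751).
Both 2635 ≡ 3 and 2751 ≡ 3 (mod 4), so reciprocity gives (2635|2751) = -(2751|2635). Reduce: 2751 ≡ 116 (mod 2635). Now have -(116|2635).
Factor out 2: 116 = 2^2·29. Since 2635 ≡ 3 (mod 8), (2|2635) = -1, and (2|2635)^2 = +1. Now have -(29|2635).
29 ≡ 1 (mod 4), so quadratic reciprocity gives (29|2635) = (2635|29). Reduce: 2635 ≡ 25 (mod 29). Now have -(25|29).
25 ≡ 1 (mod 4), so quadratic reciprocity gives (25|29) = (29|25). Reduce: 29 ≡ 4 (mod 25). Now have -(4|25).
Factor out 2: 4 = 2^2. Since 25 ≡ 1 (mod 8), (2|25) = +1, and (2|25)^2 = +1. Now have -(1|25).
(1|25) = 1. Collecting the sign factors: -1.

-1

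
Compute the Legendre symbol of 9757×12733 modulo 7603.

By multiplicativity, (9757·12733 / 7603) = (9757 / 7603)·(12733 / 7603).
First factor (9757 / 7603):
Reduce the numerator: 9757 ≡ 2154 (mod 7603), so (9757 / 7603) = (2154 / 7603).
Factor out 2: 2154 = 2·1077. Since 7603 ≡ 3 (mod 8), (2 / 7603) = -1. Now have -(1077 / 7603).
1077 ≡ 1 (mod 4), so quadratic reciprocity gives (1077 / 7603) = (7603 / 1077). Reduce: 7603 ≡ 64 (mod 1077). Now have -(64 / 1077).
Factor out 2: 64 = 2^6. Since 1077 ≡ 5 (mod 8), (2 / 1077) = -1, and (2 / 1077)^6 = +1. Now have -(1 / 1077).
(1 / 1077) = 1. Collecting the sign factors: -1.
Second factor (12733 / 7603):
Reduce the numerator: 12733 ≡ 5130 (mod 7603), so (12733 / 7603) = (5130 / 7603).
Factor out 2: 5130 = 2·2565. Since 7603 ≡ 3 (mod 8), (2 / 7603) = -1. Now have -(2565 / 7603).
2565 ≡ 1 (mod 4), so quadratic reciprocity gives (2565 / 7603) = (7603 / 2565). Reduce: 7603 ≡ 2473 (mod 2565). Now have -(2473 / 2565).
2473 ≡ 1 (mod 4), so quadratic reciprocity gives (2473 / 2565) = (2565 / 2473). Reduce: 2565 ≡ 92 (mod 2473). Now have -(92 / 2473).
Factor out 2: 92 = 2^2·23. Since 2473 ≡ 1 (mod 8), (2 / 2473) = +1, and (2 / 2473)^2 = +1. Now have -(23 / 2473).
2473 ≡ 1 (mod 4), so quadratic reciprocity gives (23 / 2473) = (2473 / 23). Reduce: 2473 ≡ 12 (mod 23). Now have -(12 / 23).
Factor out 2: 12 = 2^2·3. Since 23 ≡ 7 (mod 8), (2 / 23) = +1, and (2 / 23)^2 = +1. Now have -(3 / 23).
Both 3 ≡ 3 and 23 ≡ 3 (mod 4), so reciprocity gives (3 / 23) = -(23 / 3). Reduce: 23 ≡ 2 (mod 3). Now have (2 / 3).
Factor out 2: 2 = 2. Since 3 ≡ 3 (mod 8), (2 / 3) = -1. Now have -(1 / 3).
(1 / 3) = 1. Collecting the sign factors: -1.
Product: (-1)·(-1) = 1.

1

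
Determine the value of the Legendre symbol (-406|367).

1

(-406|367)
  = -(406|367)    [367 ≡ 3 mod 4 ⇒ (-1|367) = -1]
  = -(39|367)    [406 ≡ 39 mod 367]
  = (367|39)    [QR: both ≡ 3 mod 4, sign flips]
  = (16|39)    [367 ≡ 16 mod 39]
  = (1|39)    [39 ≡ 7 mod 8 ⇒ (2|39)^4 = +1]
  = 1    [(1|39) = 1]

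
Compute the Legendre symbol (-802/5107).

-1

Reduce the numerator: -802 ≡ 4305 (mod 5107), so (-802/5107) = (4305/5107).
4305 ≡ 1 (mod 4), so quadratic reciprocity gives (4305/5107) = (5107/4305). Reduce: 5107 ≡ 802 (mod 4305). Now have (802/4305).
Factor out 2: 802 = 2·401. Since 4305 ≡ 1 (mod 8), (2/4305) = +1. Now have (401/4305).
401 ≡ 1 (mod 4), so quadratic reciprocity gives (401/4305) = (4305/401). Reduce: 4305 ≡ 295 (mod 401). Now have (295/401).
401 ≡ 1 (mod 4), so quadratic reciprocity gives (295/401) = (401/295). Reduce: 401 ≡ 106 (mod 295). Now have (106/295).
Factor out 2: 106 = 2·53. Since 295 ≡ 7 (mod 8), (2/295) = +1. Now have (53/295).
53 ≡ 1 (mod 4), so quadratic reciprocity gives (53/295) = (295/53). Reduce: 295 ≡ 30 (mod 53). Now have (30/53).
Factor out 2: 30 = 2·15. Since 53 ≡ 5 (mod 8), (2/53) = -1. Now have -(15/53).
53 ≡ 1 (mod 4), so quadratic reciprocity gives (15/53) = (53/15). Reduce: 53 ≡ 8 (mod 15). Now have -(8/15).
Factor out 2: 8 = 2^3. Since 15 ≡ 7 (mod 8), (2/15) = +1, and (2/15)^3 = +1. Now have -(1/15).
(1/15) = 1. Collecting the sign factors: -1.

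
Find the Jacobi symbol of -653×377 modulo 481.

By multiplicativity, (-653·377/481) = (-653/481)·(377/481).
First factor (-653/481):
(-653/481)
  = (653/481)    [481 ≡ 1 mod 4 ⇒ (-1/481) = +1]
  = (172/481)    [653 ≡ 172 mod 481]
  = (43/481)    [481 ≡ 1 mod 8 ⇒ (2/481)^2 = +1]
  = (481/43)    [QR: 481 ≡ 1 mod 4, sign kept]
  = (8/43)    [481 ≡ 8 mod 43]
  = -(1/43)    [43 ≡ 3 mod 8 ⇒ (2/43)^3 = -1]
  = -1    [(1/43) = 1]
Second factor (377/481):
(377/481)
  = (481/377)    [QR: 377 ≡ 1 mod 4, sign kept]
  = (104/377)    [481 ≡ 104 mod 377]
  = (13/377)    [377 ≡ 1 mod 8 ⇒ (2/377)^3 = +1]
  = (377/13)    [QR: 13 ≡ 1 mod 4, sign kept]
  = (0/13)    [377 ≡ 0 mod 13]
  = 0    [numerator 0, gcd > 1]
Product: (-1)·(0) = 0.

0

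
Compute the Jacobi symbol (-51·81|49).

1

By multiplicativity, (-51·81|49) = (-51|49)·(81|49).
First factor (-51|49):
Reduce the numerator: -51 ≡ 47 (mod 49), so (-51|49) = (47|49).
49 ≡ 1 (mod 4), so quadratic reciprocity gives (47|49) = (49|47). Reduce: 49 ≡ 2 (mod 47). Now have (2|47).
Factor out 2: 2 = 2. Since 47 ≡ 7 (mod 8), (2|47) = +1. Now have (1|47).
(1|47) = 1. Collecting the sign factors: 1.
Second factor (81|49):
Reduce the numerator: 81 ≡ 32 (mod 49), so (81|49) = (32|49).
Factor out 2: 32 = 2^5. Since 49 ≡ 1 (mod 8), (2|49) = +1, and (2|49)^5 = +1. Now have (1|49).
(1|49) = 1. Collecting the sign factors: 1.
Product: (1)·(1) = 1.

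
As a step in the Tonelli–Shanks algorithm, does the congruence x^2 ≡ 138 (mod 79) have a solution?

Reduce the numerator: 138 ≡ 59 (mod 79), so (138|79) = (59|79).
Both 59 ≡ 3 and 79 ≡ 3 (mod 4), so reciprocity gives (59|79) = -(79|59). Reduce: 79 ≡ 20 (mod 59). Now have -(20|59).
Factor out 2: 20 = 2^2·5. Since 59 ≡ 3 (mod 8), (2|59) = -1, and (2|59)^2 = +1. Now have -(5|59).
5 ≡ 1 (mod 4), so quadratic reciprocity gives (5|59) = (59|5). Reduce: 59 ≡ 4 (mod 5). Now have -(4|5).
Factor out 2: 4 = 2^2. Since 5 ≡ 5 (mod 8), (2|5) = -1, and (2|5)^2 = +1. Now have -(1|5).
(1|5) = 1. Collecting the sign factors: -1.
(138|79) = -1, and 79 is prime, so 138 is not a quadratic residue mod 79.

no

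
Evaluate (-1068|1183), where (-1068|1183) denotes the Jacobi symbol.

Reduce the numerator: -1068 ≡ 115 (mod 1183), so (-1068|1183) = (115|1183).
Both 115 ≡ 3 and 1183 ≡ 3 (mod 4), so reciprocity gives (115|1183) = -(1183|115). Reduce: 1183 ≡ 33 (mod 115). Now have -(33|115).
33 ≡ 1 (mod 4), so quadratic reciprocity gives (33|115) = (115|33). Reduce: 115 ≡ 16 (mod 33). Now have -(16|33).
Factor out 2: 16 = 2^4. Since 33 ≡ 1 (mod 8), (2|33) = +1, and (2|33)^4 = +1. Now have -(1|33).
(1|33) = 1. Collecting the sign factors: -1.

-1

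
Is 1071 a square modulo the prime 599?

no

Reduce the numerator: 1071 ≡ 472 (mod 599), so (1071/599) = (472/599).
Factor out 2: 472 = 2^3·59. Since 599 ≡ 7 (mod 8), (2/599) = +1, and (2/599)^3 = +1. Now have (59/599).
Both 59 ≡ 3 and 599 ≡ 3 (mod 4), so reciprocity gives (59/599) = -(599/59). Reduce: 599 ≡ 9 (mod 59). Now have -(9/59).
9 ≡ 1 (mod 4), so quadratic reciprocity gives (9/59) = (59/9). Reduce: 59 ≡ 5 (mod 9). Now have -(5/9).
5 ≡ 1 (mod 4), so quadratic reciprocity gives (5/9) = (9/5). Reduce: 9 ≡ 4 (mod 5). Now have -(4/5).
Factor out 2: 4 = 2^2. Since 5 ≡ 5 (mod 8), (2/5) = -1, and (2/5)^2 = +1. Now have -(1/5).
(1/5) = 1. Collecting the sign factors: -1.
The Legendre symbol is -1, so x^2 ≡ 1071 (mod 599) has no solution.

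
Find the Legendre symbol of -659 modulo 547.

1

Pull out -1: (-659/547) = (-1/547)·(659/547). Since 547 ≡ 3 (mod 4), (-1/547) = -1. Now have -(659/547).
Reduce the numerator: 659 ≡ 112 (mod 547), so (659/547) = (112/547).
Factor out 2: 112 = 2^4·7. Since 547 ≡ 3 (mod 8), (2/547) = -1, and (2/547)^4 = +1. Now have -(7/547).
Both 7 ≡ 3 and 547 ≡ 3 (mod 4), so reciprocity gives (7/547) = -(547/7). Reduce: 547 ≡ 1 (mod 7). Now have (1/7).
(1/7) = 1. Collecting the sign factors: 1.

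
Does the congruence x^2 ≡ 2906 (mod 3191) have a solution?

(2906|3191)
  = (1453|3191)    [3191 ≡ 7 mod 8 ⇒ (2|3191) = +1]
  = (3191|1453)    [QR: 1453 ≡ 1 mod 4, sign kept]
  = (285|1453)    [3191 ≡ 285 mod 1453]
  = (1453|285)    [QR: 285 ≡ 1 mod 4, sign kept]
  = (28|285)    [1453 ≡ 28 mod 285]
  = (7|285)    [285 ≡ 5 mod 8 ⇒ (2|285)^2 = +1]
  = (285|7)    [QR: 285 ≡ 1 mod 4, sign kept]
  = (5|7)    [285 ≡ 5 mod 7]
  = (7|5)    [QR: 5 ≡ 1 mod 4, sign kept]
  = (2|5)    [7 ≡ 2 mod 5]
  = -(1|5)    [5 ≡ 5 mod 8 ⇒ (2|5) = -1]
  = -1    [(1|5) = 1]
The Legendre symbol is -1, so x^2 ≡ 2906 (mod 3191) has no solution.

no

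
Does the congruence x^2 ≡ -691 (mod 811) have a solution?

Reduce the numerator: -691 ≡ 120 (mod 811), so (-691/811) = (120/811).
Factor out 2: 120 = 2^3·15. Since 811 ≡ 3 (mod 8), (2/811) = -1, and (2/811)^3 = -1. Now have -(15/811).
Both 15 ≡ 3 and 811 ≡ 3 (mod 4), so reciprocity gives (15/811) = -(811/15). Reduce: 811 ≡ 1 (mod 15). Now have (1/15).
(1/15) = 1. Collecting the sign factors: 1.
The Legendre symbol is 1, so x^2 ≡ -691 (mod 811) has solution.

yes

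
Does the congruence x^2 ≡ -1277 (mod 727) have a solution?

(-1277/727)
  = -(1277/727)    [727 ≡ 3 mod 4 ⇒ (-1/727) = -1]
  = -(550/727)    [1277 ≡ 550 mod 727]
  = -(275/727)    [727 ≡ 7 mod 8 ⇒ (2/727) = +1]
  = (727/275)    [QR: both ≡ 3 mod 4, sign flips]
  = (177/275)    [727 ≡ 177 mod 275]
  = (275/177)    [QR: 177 ≡ 1 mod 4, sign kept]
  = (98/177)    [275 ≡ 98 mod 177]
  = (49/177)    [177 ≡ 1 mod 8 ⇒ (2/177) = +1]
  = (177/49)    [QR: 49 ≡ 1 mod 4, sign kept]
  = (30/49)    [177 ≡ 30 mod 49]
  = (15/49)    [49 ≡ 1 mod 8 ⇒ (2/49) = +1]
  = (49/15)    [QR: 49 ≡ 1 mod 4, sign kept]
  = (4/15)    [49 ≡ 4 mod 15]
  = (1/15)    [15 ≡ 7 mod 8 ⇒ (2/15)^2 = +1]
  = 1    [(1/15) = 1]
The Legendre symbol is 1, so x^2 ≡ -1277 (mod 727) has solution.

yes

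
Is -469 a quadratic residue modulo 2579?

yes

(-469/2579)
  = -(469/2579)    [2579 ≡ 3 mod 4 ⇒ (-1/2579) = -1]
  = -(2579/469)    [QR: 469 ≡ 1 mod 4, sign kept]
  = -(234/469)    [2579 ≡ 234 mod 469]
  = (117/469)    [469 ≡ 5 mod 8 ⇒ (2/469) = -1]
  = (469/117)    [QR: 117 ≡ 1 mod 4, sign kept]
  = (1/117)    [469 ≡ 1 mod 117]
  = 1    [(1/117) = 1]
The Legendre symbol is 1, so x^2 ≡ -469 (mod 2579) has solution.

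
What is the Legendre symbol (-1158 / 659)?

-1

(-1158 / 659)
  = -(1158 / 659)    [659 ≡ 3 mod 4 ⇒ (-1 / 659) = -1]
  = -(499 / 659)    [1158 ≡ 499 mod 659]
  = (659 / 499)    [QR: both ≡ 3 mod 4, sign flips]
  = (160 / 499)    [659 ≡ 160 mod 499]
  = -(5 / 499)    [499 ≡ 3 mod 8 ⇒ (2 / 499)^5 = -1]
  = -(499 / 5)    [QR: 5 ≡ 1 mod 4, sign kept]
  = -(4 / 5)    [499 ≡ 4 mod 5]
  = -(1 / 5)    [5 ≡ 5 mod 8 ⇒ (2 / 5)^2 = +1]
  = -1    [(1 / 5) = 1]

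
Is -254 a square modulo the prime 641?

Pull out -1: (-254/641) = (-1/641)·(254/641). Since 641 ≡ 1 (mod 4), (-1/641) = +1. Now have (254/641).
Factor out 2: 254 = 2·127. Since 641 ≡ 1 (mod 8), (2/641) = +1. Now have (127/641).
641 ≡ 1 (mod 4), so quadratic reciprocity gives (127/641) = (641/127). Reduce: 641 ≡ 6 (mod 127). Now have (6/127).
Factor out 2: 6 = 2·3. Since 127 ≡ 7 (mod 8), (2/127) = +1. Now have (3/127).
Both 3 ≡ 3 and 127 ≡ 3 (mod 4), so reciprocity gives (3/127) = -(127/3). Reduce: 127 ≡ 1 (mod 3). Now have -(1/3).
(1/3) = 1. Collecting the sign factors: -1.
(-254/641) = -1, and 641 is prime, so -254 is not a quadratic residue mod 641.

no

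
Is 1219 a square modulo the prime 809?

no

(1219/809)
  = (410/809)    [1219 ≡ 410 mod 809]
  = (205/809)    [809 ≡ 1 mod 8 ⇒ (2/809) = +1]
  = (809/205)    [QR: 205 ≡ 1 mod 4, sign kept]
  = (194/205)    [809 ≡ 194 mod 205]
  = -(97/205)    [205 ≡ 5 mod 8 ⇒ (2/205) = -1]
  = -(205/97)    [QR: 97 ≡ 1 mod 4, sign kept]
  = -(11/97)    [205 ≡ 11 mod 97]
  = -(97/11)    [QR: 97 ≡ 1 mod 4, sign kept]
  = -(9/11)    [97 ≡ 9 mod 11]
  = -(11/9)    [QR: 9 ≡ 1 mod 4, sign kept]
  = -(2/9)    [11 ≡ 2 mod 9]
  = -(1/9)    [9 ≡ 1 mod 8 ⇒ (2/9) = +1]
  = -1    [(1/9) = 1]
The Legendre symbol is -1, so x^2 ≡ 1219 (mod 809) has no solution.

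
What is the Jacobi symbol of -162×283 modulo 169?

1

By multiplicativity, (-162·283/169) = (-162/169)·(283/169).
First factor (-162/169):
(-162/169)
  = (162/169)    [169 ≡ 1 mod 4 ⇒ (-1/169) = +1]
  = (81/169)    [169 ≡ 1 mod 8 ⇒ (2/169) = +1]
  = (169/81)    [QR: 81 ≡ 1 mod 4, sign kept]
  = (7/81)    [169 ≡ 7 mod 81]
  = (81/7)    [QR: 81 ≡ 1 mod 4, sign kept]
  = (4/7)    [81 ≡ 4 mod 7]
  = (1/7)    [7 ≡ 7 mod 8 ⇒ (2/7)^2 = +1]
  = 1    [(1/7) = 1]
Second factor (283/169):
(283/169)
  = (114/169)    [283 ≡ 114 mod 169]
  = (57/169)    [169 ≡ 1 mod 8 ⇒ (2/169) = +1]
  = (169/57)    [QR: 57 ≡ 1 mod 4, sign kept]
  = (55/57)    [169 ≡ 55 mod 57]
  = (57/55)    [QR: 57 ≡ 1 mod 4, sign kept]
  = (2/55)    [57 ≡ 2 mod 55]
  = (1/55)    [55 ≡ 7 mod 8 ⇒ (2/55) = +1]
  = 1    [(1/55) = 1]
Product: (1)·(1) = 1.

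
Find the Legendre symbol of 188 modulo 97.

Reduce the numerator: 188 ≡ 91 (mod 97), so (188 / 97) = (91 / 97).
97 ≡ 1 (mod 4), so quadratic reciprocity gives (91 / 97) = (97 / 91). Reduce: 97 ≡ 6 (mod 91). Now have (6 / 91).
Factor out 2: 6 = 2·3. Since 91 ≡ 3 (mod 8), (2 / 91) = -1. Now have -(3 / 91).
Both 3 ≡ 3 and 91 ≡ 3 (mod 4), so reciprocity gives (3 / 91) = -(91 / 3). Reduce: 91 ≡ 1 (mod 3). Now have (1 / 3).
(1 / 3) = 1. Collecting the sign factors: 1.

1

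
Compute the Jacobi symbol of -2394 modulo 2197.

-1

(-2394/2197)
  = (2394/2197)    [2197 ≡ 1 mod 4 ⇒ (-1/2197) = +1]
  = (197/2197)    [2394 ≡ 197 mod 2197]
  = (2197/197)    [QR: 197 ≡ 1 mod 4, sign kept]
  = (30/197)    [2197 ≡ 30 mod 197]
  = -(15/197)    [197 ≡ 5 mod 8 ⇒ (2/197) = -1]
  = -(197/15)    [QR: 197 ≡ 1 mod 4, sign kept]
  = -(2/15)    [197 ≡ 2 mod 15]
  = -(1/15)    [15 ≡ 7 mod 8 ⇒ (2/15) = +1]
  = -1    [(1/15) = 1]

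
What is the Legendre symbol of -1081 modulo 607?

(-1081 / 607)
  = (133 / 607)    [-1081 ≡ 133 mod 607]
  = (607 / 133)    [QR: 133 ≡ 1 mod 4, sign kept]
  = (75 / 133)    [607 ≡ 75 mod 133]
  = (133 / 75)    [QR: 133 ≡ 1 mod 4, sign kept]
  = (58 / 75)    [133 ≡ 58 mod 75]
  = -(29 / 75)    [75 ≡ 3 mod 8 ⇒ (2 / 75) = -1]
  = -(75 / 29)    [QR: 29 ≡ 1 mod 4, sign kept]
  = -(17 / 29)    [75 ≡ 17 mod 29]
  = -(29 / 17)    [QR: 17 ≡ 1 mod 4, sign kept]
  = -(12 / 17)    [29 ≡ 12 mod 17]
  = -(3 / 17)    [17 ≡ 1 mod 8 ⇒ (2 / 17)^2 = +1]
  = -(17 / 3)    [QR: 17 ≡ 1 mod 4, sign kept]
  = -(2 / 3)    [17 ≡ 2 mod 3]
  = (1 / 3)    [3 ≡ 3 mod 8 ⇒ (2 / 3) = -1]
  = 1    [(1 / 3) = 1]

1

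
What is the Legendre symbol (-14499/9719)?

-1

(-14499/9719)
  = (4939/9719)    [-14499 ≡ 4939 mod 9719]
  = -(9719/4939)    [QR: both ≡ 3 mod 4, sign flips]
  = -(4780/4939)    [9719 ≡ 4780 mod 4939]
  = -(1195/4939)    [4939 ≡ 3 mod 8 ⇒ (2/4939)^2 = +1]
  = (4939/1195)    [QR: both ≡ 3 mod 4, sign flips]
  = (159/1195)    [4939 ≡ 159 mod 1195]
  = -(1195/159)    [QR: both ≡ 3 mod 4, sign flips]
  = -(82/159)    [1195 ≡ 82 mod 159]
  = -(41/159)    [159 ≡ 7 mod 8 ⇒ (2/159) = +1]
  = -(159/41)    [QR: 41 ≡ 1 mod 4, sign kept]
  = -(36/41)    [159 ≡ 36 mod 41]
  = -(9/41)    [41 ≡ 1 mod 8 ⇒ (2/41)^2 = +1]
  = -(41/9)    [QR: 9 ≡ 1 mod 4, sign kept]
  = -(5/9)    [41 ≡ 5 mod 9]
  = -(9/5)    [QR: 5 ≡ 1 mod 4, sign kept]
  = -(4/5)    [9 ≡ 4 mod 5]
  = -(1/5)    [5 ≡ 5 mod 8 ⇒ (2/5)^2 = +1]
  = -1    [(1/5) = 1]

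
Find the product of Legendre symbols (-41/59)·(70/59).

1

By multiplicativity, (-41·70/59) = (-41/59)·(70/59).
First factor (-41/59):
Pull out -1: (-41/59) = (-1/59)·(41/59). Since 59 ≡ 3 (mod 4), (-1/59) = -1. Now have -(41/59).
41 ≡ 1 (mod 4), so quadratic reciprocity gives (41/59) = (59/41). Reduce: 59 ≡ 18 (mod 41). Now have -(18/41).
Factor out 2: 18 = 2·9. Since 41 ≡ 1 (mod 8), (2/41) = +1. Now have -(9/41).
9 ≡ 1 (mod 4), so quadratic reciprocity gives (9/41) = (41/9). Reduce: 41 ≡ 5 (mod 9). Now have -(5/9).
5 ≡ 1 (mod 4), so quadratic reciprocity gives (5/9) = (9/5). Reduce: 9 ≡ 4 (mod 5). Now have -(4/5).
Factor out 2: 4 = 2^2. Since 5 ≡ 5 (mod 8), (2/5) = -1, and (2/5)^2 = +1. Now have -(1/5).
(1/5) = 1. Collecting the sign factors: -1.
Second factor (70/59):
Reduce the numerator: 70 ≡ 11 (mod 59), so (70/59) = (11/59).
Both 11 ≡ 3 and 59 ≡ 3 (mod 4), so reciprocity gives (11/59) = -(59/11). Reduce: 59 ≡ 4 (mod 11). Now have -(4/11).
Factor out 2: 4 = 2^2. Since 11 ≡ 3 (mod 8), (2/11) = -1, and (2/11)^2 = +1. Now have -(1/11).
(1/11) = 1. Collecting the sign factors: -1.
Product: (-1)·(-1) = 1.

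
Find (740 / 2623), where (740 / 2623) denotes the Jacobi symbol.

(740 / 2623)
  = (185 / 2623)    [2623 ≡ 7 mod 8 ⇒ (2 / 2623)^2 = +1]
  = (2623 / 185)    [QR: 185 ≡ 1 mod 4, sign kept]
  = (33 / 185)    [2623 ≡ 33 mod 185]
  = (185 / 33)    [QR: 33 ≡ 1 mod 4, sign kept]
  = (20 / 33)    [185 ≡ 20 mod 33]
  = (5 / 33)    [33 ≡ 1 mod 8 ⇒ (2 / 33)^2 = +1]
  = (33 / 5)    [QR: 5 ≡ 1 mod 4, sign kept]
  = (3 / 5)    [33 ≡ 3 mod 5]
  = (5 / 3)    [QR: 5 ≡ 1 mod 4, sign kept]
  = (2 / 3)    [5 ≡ 2 mod 3]
  = -(1 / 3)    [3 ≡ 3 mod 8 ⇒ (2 / 3) = -1]
  = -1    [(1 / 3) = 1]

-1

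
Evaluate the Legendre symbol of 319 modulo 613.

-1

613 ≡ 1 (mod 4), so quadratic reciprocity gives (319|613) = (613|319). Reduce: 613 ≡ 294 (mod 319). Now have (294|319).
Factor out 2: 294 = 2·147. Since 319 ≡ 7 (mod 8), (2|319) = +1. Now have (147|319).
Both 147 ≡ 3 and 319 ≡ 3 (mod 4), so reciprocity gives (147|319) = -(319|147). Reduce: 319 ≡ 25 (mod 147). Now have -(25|147).
25 ≡ 1 (mod 4), so quadratic reciprocity gives (25|147) = (147|25). Reduce: 147 ≡ 22 (mod 25). Now have -(22|25).
Factor out 2: 22 = 2·11. Since 25 ≡ 1 (mod 8), (2|25) = +1. Now have -(11|25).
25 ≡ 1 (mod 4), so quadratic reciprocity gives (11|25) = (25|11). Reduce: 25 ≡ 3 (mod 11). Now have -(3|11).
Both 3 ≡ 3 and 11 ≡ 3 (mod 4), so reciprocity gives (3|11) = -(11|3). Reduce: 11 ≡ 2 (mod 3). Now have (2|3).
Factor out 2: 2 = 2. Since 3 ≡ 3 (mod 8), (2|3) = -1. Now have -(1|3).
(1|3) = 1. Collecting the sign factors: -1.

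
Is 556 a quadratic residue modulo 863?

no

Factor out 2: 556 = 2^2·139. Since 863 ≡ 7 (mod 8), (2|863) = +1, and (2|863)^2 = +1. Now have (139|863).
Both 139 ≡ 3 and 863 ≡ 3 (mod 4), so reciprocity gives (139|863) = -(863|139). Reduce: 863 ≡ 29 (mod 139). Now have -(29|139).
29 ≡ 1 (mod 4), so quadratic reciprocity gives (29|139) = (139|29). Reduce: 139 ≡ 23 (mod 29). Now have -(23|29).
29 ≡ 1 (mod 4), so quadratic reciprocity gives (23|29) = (29|23). Reduce: 29 ≡ 6 (mod 23). Now have -(6|23).
Factor out 2: 6 = 2·3. Since 23 ≡ 7 (mod 8), (2|23) = +1. Now have -(3|23).
Both 3 ≡ 3 and 23 ≡ 3 (mod 4), so reciprocity gives (3|23) = -(23|3). Reduce: 23 ≡ 2 (mod 3). Now have (2|3).
Factor out 2: 2 = 2. Since 3 ≡ 3 (mod 8), (2|3) = -1. Now have -(1|3).
(1|3) = 1. Collecting the sign factors: -1.
(556|863) = -1, and 863 is prime, so 556 is not a quadratic residue mod 863.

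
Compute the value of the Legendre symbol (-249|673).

Reduce the numerator: -249 ≡ 424 (mod 673), so (-249|673) = (424|673).
Factor out 2: 424 = 2^3·53. Since 673 ≡ 1 (mod 8), (2|673) = +1, and (2|673)^3 = +1. Now have (53|673).
53 ≡ 1 (mod 4), so quadratic reciprocity gives (53|673) = (673|53). Reduce: 673 ≡ 37 (mod 53). Now have (37|53).
37 ≡ 1 (mod 4), so quadratic reciprocity gives (37|53) = (53|37). Reduce: 53 ≡ 16 (mod 37). Now have (16|37).
Factor out 2: 16 = 2^4. Since 37 ≡ 5 (mod 8), (2|37) = -1, and (2|37)^4 = +1. Now have (1|37).
(1|37) = 1. Collecting the sign factors: 1.

1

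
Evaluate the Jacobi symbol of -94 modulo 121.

Pull out -1: (-94 / 121) = (-1 / 121)·(94 / 121). Since 121 ≡ 1 (mod 4), (-1 / 121) = +1. Now have (94 / 121).
Factor out 2: 94 = 2·47. Since 121 ≡ 1 (mod 8), (2 / 121) = +1. Now have (47 / 121).
121 ≡ 1 (mod 4), so quadratic reciprocity gives (47 / 121) = (121 / 47). Reduce: 121 ≡ 27 (mod 47). Now have (27 / 47).
Both 27 ≡ 3 and 47 ≡ 3 (mod 4), so reciprocity gives (27 / 47) = -(47 / 27). Reduce: 47 ≡ 20 (mod 27). Now have -(20 / 27).
Factor out 2: 20 = 2^2·5. Since 27 ≡ 3 (mod 8), (2 / 27) = -1, and (2 / 27)^2 = +1. Now have -(5 / 27).
5 ≡ 1 (mod 4), so quadratic reciprocity gives (5 / 27) = (27 / 5). Reduce: 27 ≡ 2 (mod 5). Now have -(2 / 5).
Factor out 2: 2 = 2. Since 5 ≡ 5 (mod 8), (2 / 5) = -1. Now have (1 / 5).
(1 / 5) = 1. Collecting the sign factors: 1.

1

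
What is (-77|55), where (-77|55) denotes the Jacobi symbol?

Pull out -1: (-77|55) = (-1|55)·(77|55). Since 55 ≡ 3 (mod 4), (-1|55) = -1. Now have -(77|55).
Reduce the numerator: 77 ≡ 22 (mod 55), so (77|55) = (22|55).
Factor out 2: 22 = 2·11. Since 55 ≡ 7 (mod 8), (2|55) = +1. Now have -(11|55).
Both 11 ≡ 3 and 55 ≡ 3 (mod 4), so reciprocity gives (11|55) = -(55|11). Reduce: 55 ≡ 0 (mod 11). Now have (0|11).
The numerator is now 0 with denominator 11 > 1: the symbol is 0.

0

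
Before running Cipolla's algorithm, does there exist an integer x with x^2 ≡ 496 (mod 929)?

Factor out 2: 496 = 2^4·31. Since 929 ≡ 1 (mod 8), (2|929) = +1, and (2|929)^4 = +1. Now have (31|929).
929 ≡ 1 (mod 4), so quadratic reciprocity gives (31|929) = (929|31). Reduce: 929 ≡ 30 (mod 31). Now have (30|31).
Factor out 2: 30 = 2·15. Since 31 ≡ 7 (mod 8), (2|31) = +1. Now have (15|31).
Both 15 ≡ 3 and 31 ≡ 3 (mod 4), so reciprocity gives (15|31) = -(31|15). Reduce: 31 ≡ 1 (mod 15). Now have -(1|15).
(1|15) = 1. Collecting the sign factors: -1.
(496|929) = -1, and 929 is prime, so 496 is not a quadratic residue mod 929.

no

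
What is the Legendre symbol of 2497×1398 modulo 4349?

By multiplicativity, (2497·1398/4349) = (2497/4349)·(1398/4349).
First factor (2497/4349):
2497 ≡ 1 (mod 4), so quadratic reciprocity gives (2497/4349) = (4349/2497). Reduce: 4349 ≡ 1852 (mod 2497). Now have (1852/2497).
Factor out 2: 1852 = 2^2·463. Since 2497 ≡ 1 (mod 8), (2/2497) = +1, and (2/2497)^2 = +1. Now have (463/2497).
2497 ≡ 1 (mod 4), so quadratic reciprocity gives (463/2497) = (2497/463). Reduce: 2497 ≡ 182 (mod 463). Now have (182/463).
Factor out 2: 182 = 2·91. Since 463 ≡ 7 (mod 8), (2/463) = +1. Now have (91/463).
Both 91 ≡ 3 and 463 ≡ 3 (mod 4), so reciprocity gives (91/463) = -(463/91). Reduce: 463 ≡ 8 (mod 91). Now have -(8/91).
Factor out 2: 8 = 2^3. Since 91 ≡ 3 (mod 8), (2/91) = -1, and (2/91)^3 = -1. Now have (1/91).
(1/91) = 1. Collecting the sign factors: 1.
Second factor (1398/4349):
Factor out 2: 1398 = 2·699. Since 4349 ≡ 5 (mod 8), (2/4349) = -1. Now have -(699/4349).
4349 ≡ 1 (mod 4), so quadratic reciprocity gives (699/4349) = (4349/699). Reduce: 4349 ≡ 155 (mod 699). Now have -(155/699).
Both 155 ≡ 3 and 699 ≡ 3 (mod 4), so reciprocity gives (155/699) = -(699/155). Reduce: 699 ≡ 79 (mod 155). Now have (79/155).
Both 79 ≡ 3 and 155 ≡ 3 (mod 4), so reciprocity gives (79/155) = -(155/79). Reduce: 155 ≡ 76 (mod 79). Now have -(76/79).
Factor out 2: 76 = 2^2·19. Since 79 ≡ 7 (mod 8), (2/79) = +1, and (2/79)^2 = +1. Now have -(19/79).
Both 19 ≡ 3 and 79 ≡ 3 (mod 4), so reciprocity gives (19/79) = -(79/19). Reduce: 79 ≡ 3 (mod 19). Now have (3/19).
Both 3 ≡ 3 and 19 ≡ 3 (mod 4), so reciprocity gives (3/19) = -(19/3). Reduce: 19 ≡ 1 (mod 3). Now have -(1/3).
(1/3) = 1. Collecting the sign factors: -1.
Product: (1)·(-1) = -1.

-1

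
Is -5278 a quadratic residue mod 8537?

(-5278/8537)
  = (5278/8537)    [8537 ≡ 1 mod 4 ⇒ (-1/8537) = +1]
  = (2639/8537)    [8537 ≡ 1 mod 8 ⇒ (2/8537) = +1]
  = (8537/2639)    [QR: 8537 ≡ 1 mod 4, sign kept]
  = (620/2639)    [8537 ≡ 620 mod 2639]
  = (155/2639)    [2639 ≡ 7 mod 8 ⇒ (2/2639)^2 = +1]
  = -(2639/155)    [QR: both ≡ 3 mod 4, sign flips]
  = -(4/155)    [2639 ≡ 4 mod 155]
  = -(1/155)    [155 ≡ 3 mod 8 ⇒ (2/155)^2 = +1]
  = -1    [(1/155) = 1]
The Legendre symbol is -1, so x^2 ≡ -5278 (mod 8537) has no solution.

no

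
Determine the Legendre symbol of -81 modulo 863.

(-81/863)
  = (782/863)    [-81 ≡ 782 mod 863]
  = (391/863)    [863 ≡ 7 mod 8 ⇒ (2/863) = +1]
  = -(863/391)    [QR: both ≡ 3 mod 4, sign flips]
  = -(81/391)    [863 ≡ 81 mod 391]
  = -(391/81)    [QR: 81 ≡ 1 mod 4, sign kept]
  = -(67/81)    [391 ≡ 67 mod 81]
  = -(81/67)    [QR: 81 ≡ 1 mod 4, sign kept]
  = -(14/67)    [81 ≡ 14 mod 67]
  = (7/67)    [67 ≡ 3 mod 8 ⇒ (2/67) = -1]
  = -(67/7)    [QR: both ≡ 3 mod 4, sign flips]
  = -(4/7)    [67 ≡ 4 mod 7]
  = -(1/7)    [7 ≡ 7 mod 8 ⇒ (2/7)^2 = +1]
  = -1    [(1/7) = 1]

-1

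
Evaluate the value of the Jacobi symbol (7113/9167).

7113 ≡ 1 (mod 4), so quadratic reciprocity gives (7113/9167) = (9167/7113). Reduce: 9167 ≡ 2054 (mod 7113). Now have (2054/7113).
Factor out 2: 2054 = 2·1027. Since 7113 ≡ 1 (mod 8), (2/7113) = +1. Now have (1027/7113).
7113 ≡ 1 (mod 4), so quadratic reciprocity gives (1027/7113) = (7113/1027). Reduce: 7113 ≡ 951 (mod 1027). Now have (951/1027).
Both 951 ≡ 3 and 1027 ≡ 3 (mod 4), so reciprocity gives (951/1027) = -(1027/951). Reduce: 1027 ≡ 76 (mod 951). Now have -(76/951).
Factor out 2: 76 = 2^2·19. Since 951 ≡ 7 (mod 8), (2/951) = +1, and (2/951)^2 = +1. Now have -(19/951).
Both 19 ≡ 3 and 951 ≡ 3 (mod 4), so reciprocity gives (19/951) = -(951/19). Reduce: 951 ≡ 1 (mod 19). Now have (1/19).
(1/19) = 1. Collecting the sign factors: 1.

1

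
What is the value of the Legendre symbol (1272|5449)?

(1272|5449)
  = (159|5449)    [5449 ≡ 1 mod 8 ⇒ (2|5449)^3 = +1]
  = (5449|159)    [QR: 5449 ≡ 1 mod 4, sign kept]
  = (43|159)    [5449 ≡ 43 mod 159]
  = -(159|43)    [QR: both ≡ 3 mod 4, sign flips]
  = -(30|43)    [159 ≡ 30 mod 43]
  = (15|43)    [43 ≡ 3 mod 8 ⇒ (2|43) = -1]
  = -(43|15)    [QR: both ≡ 3 mod 4, sign flips]
  = -(13|15)    [43 ≡ 13 mod 15]
  = -(15|13)    [QR: 13 ≡ 1 mod 4, sign kept]
  = -(2|13)    [15 ≡ 2 mod 13]
  = (1|13)    [13 ≡ 5 mod 8 ⇒ (2|13) = -1]
  = 1    [(1|13) = 1]

1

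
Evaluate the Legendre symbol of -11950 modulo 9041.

(-11950 / 9041)
  = (11950 / 9041)    [9041 ≡ 1 mod 4 ⇒ (-1 / 9041) = +1]
  = (2909 / 9041)    [11950 ≡ 2909 mod 9041]
  = (9041 / 2909)    [QR: 2909 ≡ 1 mod 4, sign kept]
  = (314 / 2909)    [9041 ≡ 314 mod 2909]
  = -(157 / 2909)    [2909 ≡ 5 mod 8 ⇒ (2 / 2909) = -1]
  = -(2909 / 157)    [QR: 157 ≡ 1 mod 4, sign kept]
  = -(83 / 157)    [2909 ≡ 83 mod 157]
  = -(157 / 83)    [QR: 157 ≡ 1 mod 4, sign kept]
  = -(74 / 83)    [157 ≡ 74 mod 83]
  = (37 / 83)    [83 ≡ 3 mod 8 ⇒ (2 / 83) = -1]
  = (83 / 37)    [QR: 37 ≡ 1 mod 4, sign kept]
  = (9 / 37)    [83 ≡ 9 mod 37]
  = (37 / 9)    [QR: 9 ≡ 1 mod 4, sign kept]
  = (1 / 9)    [37 ≡ 1 mod 9]
  = 1    [(1 / 9) = 1]

1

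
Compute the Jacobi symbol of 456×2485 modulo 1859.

By multiplicativity, (456·2485|1859) = (456|1859)·(2485|1859).
First factor (456|1859):
Factor out 2: 456 = 2^3·57. Since 1859 ≡ 3 (mod 8), (2|1859) = -1, and (2|1859)^3 = -1. Now have -(57|1859).
57 ≡ 1 (mod 4), so quadratic reciprocity gives (57|1859) = (1859|57). Reduce: 1859 ≡ 35 (mod 57). Now have -(35|57).
57 ≡ 1 (mod 4), so quadratic reciprocity gives (35|57) = (57|35). Reduce: 57 ≡ 22 (mod 35). Now have -(22|35).
Factor out 2: 22 = 2·11. Since 35 ≡ 3 (mod 8), (2|35) = -1. Now have (11|35).
Both 11 ≡ 3 and 35 ≡ 3 (mod 4), so reciprocity gives (11|35) = -(35|11). Reduce: 35 ≡ 2 (mod 11). Now have -(2|11).
Factor out 2: 2 = 2. Since 11 ≡ 3 (mod 8), (2|11) = -1. Now have (1|11).
(1|11) = 1. Collecting the sign factors: 1.
Second factor (2485|1859):
Reduce the numerator: 2485 ≡ 626 (mod 1859), so (2485|1859) = (626|1859).
Factor out 2: 626 = 2·313. Since 1859 ≡ 3 (mod 8), (2|1859) = -1. Now have -(313|1859).
313 ≡ 1 (mod 4), so quadratic reciprocity gives (313|1859) = (1859|313). Reduce: 1859 ≡ 294 (mod 313). Now have -(294|313).
Factor out 2: 294 = 2·147. Since 313 ≡ 1 (mod 8), (2|313) = +1. Now have -(147|313).
313 ≡ 1 (mod 4), so quadratic reciprocity gives (147|313) = (313|147). Reduce: 313 ≡ 19 (mod 147). Now have -(19|147).
Both 19 ≡ 3 and 147 ≡ 3 (mod 4), so reciprocity gives (19|147) = -(147|19). Reduce: 147 ≡ 14 (mod 19). Now have (14|19).
Factor out 2: 14 = 2·7. Since 19 ≡ 3 (mod 8), (2|19) = -1. Now have -(7|19).
Both 7 ≡ 3 and 19 ≡ 3 (mod 4), so reciprocity gives (7|19) = -(19|7). Reduce: 19 ≡ 5 (mod 7). Now have (5|7).
5 ≡ 1 (mod 4), so quadratic reciprocity gives (5|7) = (7|5). Reduce: 7 ≡ 2 (mod 5). Now have (2|5).
Factor out 2: 2 = 2. Since 5 ≡ 5 (mod 8), (2|5) = -1. Now have -(1|5).
(1|5) = 1. Collecting the sign factors: -1.
Product: (1)·(-1) = -1.

-1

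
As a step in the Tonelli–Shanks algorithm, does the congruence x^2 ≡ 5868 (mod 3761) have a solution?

(5868/3761)
  = (2107/3761)    [5868 ≡ 2107 mod 3761]
  = (3761/2107)    [QR: 3761 ≡ 1 mod 4, sign kept]
  = (1654/2107)    [3761 ≡ 1654 mod 2107]
  = -(827/2107)    [2107 ≡ 3 mod 8 ⇒ (2/2107) = -1]
  = (2107/827)    [QR: both ≡ 3 mod 4, sign flips]
  = (453/827)    [2107 ≡ 453 mod 827]
  = (827/453)    [QR: 453 ≡ 1 mod 4, sign kept]
  = (374/453)    [827 ≡ 374 mod 453]
  = -(187/453)    [453 ≡ 5 mod 8 ⇒ (2/453) = -1]
  = -(453/187)    [QR: 453 ≡ 1 mod 4, sign kept]
  = -(79/187)    [453 ≡ 79 mod 187]
  = (187/79)    [QR: both ≡ 3 mod 4, sign flips]
  = (29/79)    [187 ≡ 29 mod 79]
  = (79/29)    [QR: 29 ≡ 1 mod 4, sign kept]
  = (21/29)    [79 ≡ 21 mod 29]
  = (29/21)    [QR: 21 ≡ 1 mod 4, sign kept]
  = (8/21)    [29 ≡ 8 mod 21]
  = -(1/21)    [21 ≡ 5 mod 8 ⇒ (2/21)^3 = -1]
  = -1    [(1/21) = 1]
The Legendre symbol is -1, so x^2 ≡ 5868 (mod 3761) has no solution.

no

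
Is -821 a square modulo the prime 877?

(-821/877)
  = (56/877)    [-821 ≡ 56 mod 877]
  = -(7/877)    [877 ≡ 5 mod 8 ⇒ (2/877)^3 = -1]
  = -(877/7)    [QR: 877 ≡ 1 mod 4, sign kept]
  = -(2/7)    [877 ≡ 2 mod 7]
  = -(1/7)    [7 ≡ 7 mod 8 ⇒ (2/7) = +1]
  = -1    [(1/7) = 1]
(-821/877) = -1, and 877 is prime, so -821 is not a quadratic residue mod 877.

no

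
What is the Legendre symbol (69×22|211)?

By multiplicativity, (69·22|211) = (69|211)·(22|211).
First factor (69|211):
69 ≡ 1 (mod 4), so quadratic reciprocity gives (69|211) = (211|69). Reduce: 211 ≡ 4 (mod 69). Now have (4|69).
Factor out 2: 4 = 2^2. Since 69 ≡ 5 (mod 8), (2|69) = -1, and (2|69)^2 = +1. Now have (1|69).
(1|69) = 1. Collecting the sign factors: 1.
Second factor (22|211):
Factor out 2: 22 = 2·11. Since 211 ≡ 3 (mod 8), (2|211) = -1. Now have -(11|211).
Both 11 ≡ 3 and 211 ≡ 3 (mod 4), so reciprocity gives (11|211) = -(211|11). Reduce: 211 ≡ 2 (mod 11). Now have (2|11).
Factor out 2: 2 = 2. Since 11 ≡ 3 (mod 8), (2|11) = -1. Now have -(1|11).
(1|11) = 1. Collecting the sign factors: -1.
Product: (1)·(-1) = -1.

-1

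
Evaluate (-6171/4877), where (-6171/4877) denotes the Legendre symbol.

Pull out -1: (-6171/4877) = (-1/4877)·(6171/4877). Since 4877 ≡ 1 (mod 4), (-1/4877) = +1. Now have (6171/4877).
Reduce the numerator: 6171 ≡ 1294 (mod 4877), so (6171/4877) = (1294/4877).
Factor out 2: 1294 = 2·647. Since 4877 ≡ 5 (mod 8), (2/4877) = -1. Now have -(647/4877).
4877 ≡ 1 (mod 4), so quadratic reciprocity gives (647/4877) = (4877/647). Reduce: 4877 ≡ 348 (mod 647). Now have -(348/647).
Factor out 2: 348 = 2^2·87. Since 647 ≡ 7 (mod 8), (2/647) = +1, and (2/647)^2 = +1. Now have -(87/647).
Both 87 ≡ 3 and 647 ≡ 3 (mod 4), so reciprocity gives (87/647) = -(647/87). Reduce: 647 ≡ 38 (mod 87). Now have (38/87).
Factor out 2: 38 = 2·19. Since 87 ≡ 7 (mod 8), (2/87) = +1. Now have (19/87).
Both 19 ≡ 3 and 87 ≡ 3 (mod 4), so reciprocity gives (19/87) = -(87/19). Reduce: 87 ≡ 11 (mod 19). Now have -(11/19).
Both 11 ≡ 3 and 19 ≡ 3 (mod 4), so reciprocity gives (11/19) = -(19/11). Reduce: 19 ≡ 8 (mod 11). Now have (8/11).
Factor out 2: 8 = 2^3. Since 11 ≡ 3 (mod 8), (2/11) = -1, and (2/11)^3 = -1. Now have -(1/11).
(1/11) = 1. Collecting the sign factors: -1.

-1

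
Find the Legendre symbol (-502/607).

1

Pull out -1: (-502/607) = (-1/607)·(502/607). Since 607 ≡ 3 (mod 4), (-1/607) = -1. Now have -(502/607).
Factor out 2: 502 = 2·251. Since 607 ≡ 7 (mod 8), (2/607) = +1. Now have -(251/607).
Both 251 ≡ 3 and 607 ≡ 3 (mod 4), so reciprocity gives (251/607) = -(607/251). Reduce: 607 ≡ 105 (mod 251). Now have (105/251).
105 ≡ 1 (mod 4), so quadratic reciprocity gives (105/251) = (251/105). Reduce: 251 ≡ 41 (mod 105). Now have (41/105).
41 ≡ 1 (mod 4), so quadratic reciprocity gives (41/105) = (105/41). Reduce: 105 ≡ 23 (mod 41). Now have (23/41).
41 ≡ 1 (mod 4), so quadratic reciprocity gives (23/41) = (41/23). Reduce: 41 ≡ 18 (mod 23). Now have (18/23).
Factor out 2: 18 = 2·9. Since 23 ≡ 7 (mod 8), (2/23) = +1. Now have (9/23).
9 ≡ 1 (mod 4), so quadratic reciprocity gives (9/23) = (23/9). Reduce: 23 ≡ 5 (mod 9). Now have (5/9).
5 ≡ 1 (mod 4), so quadratic reciprocity gives (5/9) = (9/5). Reduce: 9 ≡ 4 (mod 5). Now have (4/5).
Factor out 2: 4 = 2^2. Since 5 ≡ 5 (mod 8), (2/5) = -1, and (2/5)^2 = +1. Now have (1/5).
(1/5) = 1. Collecting the sign factors: 1.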